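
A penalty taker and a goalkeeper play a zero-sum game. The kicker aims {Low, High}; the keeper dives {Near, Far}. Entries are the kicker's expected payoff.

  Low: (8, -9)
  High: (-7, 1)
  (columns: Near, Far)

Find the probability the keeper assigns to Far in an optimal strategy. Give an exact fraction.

Row minima: Low → -9, High → -7; maximin = -7.
Column maxima: Near → 8, Far → 1; minimax = 1.
-7 ≠ 1, so there is no saddle point; optimal play is mixed.
Let the kicker play Low with probability p. Expected payoff against Near: 8p + (-7)(1−p) = 15p − 7; against Far: (-9)p + 1(1−p) = −10p + 1.
Setting these equal: 15p − 7 = −10p + 1 ⇒ 25p = 8 ⇒ p = 8/25, and the value is (15)·(8/25) − 7 = -11/5.
For the keeper: with q = P(Near), equating Low's and High's payoffs gives 17q − 9 = −8q + 1 ⇒ q = 2/5.

3/5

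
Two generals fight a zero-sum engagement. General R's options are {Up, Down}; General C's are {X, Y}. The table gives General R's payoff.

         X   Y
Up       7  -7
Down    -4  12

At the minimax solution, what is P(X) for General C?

Row minima: Up → -7, Down → -4; maximin = -4.
Column maxima: X → 7, Y → 12; minimax = 7.
-4 ≠ 7, so there is no saddle point; optimal play is mixed.
Let General R play Up with probability p. Expected payoff against X: 7p + (-4)(1−p) = 11p − 4; against Y: (-7)p + 12(1−p) = −19p + 12.
Setting these equal: 11p − 4 = −19p + 12 ⇒ 30p = 16 ⇒ p = 8/15, and the value is (11)·(8/15) − 4 = 28/15.
For General C: with q = P(X), equating Up's and Down's payoffs gives 14q − 7 = −16q + 12 ⇒ q = 19/30.

19/30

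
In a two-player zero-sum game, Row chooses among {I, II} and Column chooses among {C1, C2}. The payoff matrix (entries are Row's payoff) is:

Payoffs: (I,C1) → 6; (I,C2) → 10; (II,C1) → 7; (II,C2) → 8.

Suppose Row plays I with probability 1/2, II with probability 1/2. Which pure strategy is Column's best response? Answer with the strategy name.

If Column plays C1, Row's expected payoff is (1/2)·6 + (1/2)·7 = 13/2.
If Column plays C2, Row's expected payoff is (1/2)·10 + (1/2)·8 = 9.
Column minimizes Row's payoff; the smallest is 13/2, so the best response is C1.

C1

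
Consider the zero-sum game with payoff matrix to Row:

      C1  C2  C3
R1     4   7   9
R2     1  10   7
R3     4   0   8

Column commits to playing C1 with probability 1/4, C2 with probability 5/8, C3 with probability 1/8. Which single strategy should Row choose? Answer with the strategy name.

Expected payoff of R1: (1/4)·4 + (5/8)·7 + (1/8)·9 = 13/2.
Expected payoff of R2: (1/4)·1 + (5/8)·10 + (1/8)·7 = 59/8.
Expected payoff of R3: (1/4)·4 + (5/8)·0 + (1/8)·8 = 2.
The largest is 59/8, so Row's best response is R2.

R2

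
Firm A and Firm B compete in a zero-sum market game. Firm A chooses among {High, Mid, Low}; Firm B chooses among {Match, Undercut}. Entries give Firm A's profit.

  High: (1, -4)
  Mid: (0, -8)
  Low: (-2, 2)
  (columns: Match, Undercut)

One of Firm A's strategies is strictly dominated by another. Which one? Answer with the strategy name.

Mid

High gives a strictly higher payoff than Mid against every column: 1 > 0, -4 > -8.
So Mid is strictly dominated and Firm A never plays it.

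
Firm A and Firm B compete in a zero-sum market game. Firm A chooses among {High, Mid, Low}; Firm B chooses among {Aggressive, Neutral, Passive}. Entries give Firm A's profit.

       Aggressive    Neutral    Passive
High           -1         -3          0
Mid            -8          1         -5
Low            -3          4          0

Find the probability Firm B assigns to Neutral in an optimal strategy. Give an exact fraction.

Row minima: High → -3, Mid → -8, Low → -3; maximin = -3.
Column maxima: Aggressive → -1, Neutral → 4, Passive → 0; minimax = -1.
-3 ≠ -1, so there is no saddle point; optimal play is mixed.
Mid is strictly dominated by Low, so Firm A never plays it.
Passive is strictly dominated by Aggressive (it gives Firm A strictly more in every row), so Firm B never plays it.
On the remaining 2×2 (High, Low vs Aggressive, Neutral):
Let Firm A play High with probability p. Expected payoff against Aggressive: (-1)p + (-3)(1−p) = 2p − 3; against Neutral: (-3)p + 4(1−p) = −7p + 4.
Setting these equal: 2p − 3 = −7p + 4 ⇒ 9p = 7 ⇒ p = 7/9, and the value is (2)·(7/9) − 3 = -13/9.
For Firm B: with q = P(Aggressive), equating High's and Low's payoffs gives 2q − 3 = −7q + 4 ⇒ q = 7/9.

2/9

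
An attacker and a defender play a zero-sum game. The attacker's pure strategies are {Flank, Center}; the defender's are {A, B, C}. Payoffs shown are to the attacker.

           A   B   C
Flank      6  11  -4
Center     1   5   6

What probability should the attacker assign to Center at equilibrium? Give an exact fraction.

2/3

Row minima: Flank → -4, Center → 1; maximin = 1.
Column maxima: A → 6, B → 11, C → 6; minimax = 6.
1 ≠ 6, so there is no saddle point; optimal play is mixed.
B is strictly dominated by A (it gives the attacker strictly more in every row), so the defender never plays it.
On the remaining 2×2 (Flank, Center vs A, C):
Let the attacker play Flank with probability p. Expected payoff against A: 6p + 1(1−p) = 5p + 1; against C: (-4)p + 6(1−p) = −10p + 6.
Setting these equal: 5p + 1 = −10p + 6 ⇒ 15p = 5 ⇒ p = 1/3, and the value is (5)·(1/3) + 1 = 8/3.
For the defender: with q = P(A), equating Flank's and Center's payoffs gives 10q − 4 = −5q + 6 ⇒ q = 2/3.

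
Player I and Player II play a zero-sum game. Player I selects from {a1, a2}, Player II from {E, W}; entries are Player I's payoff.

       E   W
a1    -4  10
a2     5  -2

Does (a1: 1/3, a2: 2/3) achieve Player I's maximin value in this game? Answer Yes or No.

Against E this mix gives (1/3)·(-4) + (2/3)·5 = 2.
Against W this mix gives (1/3)·10 + (2/3)·(-2) = 2.
All of Player II's active replies (E, W) yield 2, and no column does worse for Player I. The mix makes Player II indifferent and guarantees 2, so it is optimal.

Yes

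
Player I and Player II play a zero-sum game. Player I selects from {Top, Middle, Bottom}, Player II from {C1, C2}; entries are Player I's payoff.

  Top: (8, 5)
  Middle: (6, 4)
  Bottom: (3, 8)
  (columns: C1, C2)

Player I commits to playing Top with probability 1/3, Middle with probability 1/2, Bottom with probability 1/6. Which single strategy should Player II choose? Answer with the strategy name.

If Player II plays C1, Player I's expected payoff is (1/3)·8 + (1/2)·6 + (1/6)·3 = 37/6.
If Player II plays C2, Player I's expected payoff is (1/3)·5 + (1/2)·4 + (1/6)·8 = 5.
Player II minimizes Player I's payoff; the smallest is 5, so the best response is C2.

C2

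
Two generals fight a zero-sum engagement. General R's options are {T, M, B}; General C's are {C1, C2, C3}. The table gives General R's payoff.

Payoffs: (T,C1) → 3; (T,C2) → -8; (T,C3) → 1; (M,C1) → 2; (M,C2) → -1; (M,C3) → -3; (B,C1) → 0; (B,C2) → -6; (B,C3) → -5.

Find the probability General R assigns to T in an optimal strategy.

Row minima: T → -8, M → -3, B → -6; maximin = -3.
Column maxima: C1 → 3, C2 → -1, C3 → 1; minimax = -1.
-3 ≠ -1, so there is no saddle point; optimal play is mixed.
B is strictly dominated by M, so General R never plays it.
C1 is strictly dominated by C2 (it gives General R strictly more in every row), so General C never plays it.
On the remaining 2×2 (T, M vs C2, C3):
Let General R play T with probability p. Expected payoff against C2: (-8)p + (-1)(1−p) = −7p − 1; against C3: 1p + (-3)(1−p) = 4p − 3.
Setting these equal: −7p − 1 = 4p − 3 ⇒ −11p = -2 ⇒ p = 2/11, and the value is (-7)·(2/11) − 1 = -25/11.
For General C: with q = P(C2), equating T's and M's payoffs gives −9q + 1 = 2q − 3 ⇒ q = 4/11.

2/11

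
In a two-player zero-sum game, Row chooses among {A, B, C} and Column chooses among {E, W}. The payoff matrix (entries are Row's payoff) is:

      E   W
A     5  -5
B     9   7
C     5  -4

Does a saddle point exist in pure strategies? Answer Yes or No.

Row minima: A → -5, B → 7, C → -4; maximin = 7.
Column maxima: E → 9, W → 7; minimax = 7.
maximin = minimax = 7, so a saddle point exists.

Yes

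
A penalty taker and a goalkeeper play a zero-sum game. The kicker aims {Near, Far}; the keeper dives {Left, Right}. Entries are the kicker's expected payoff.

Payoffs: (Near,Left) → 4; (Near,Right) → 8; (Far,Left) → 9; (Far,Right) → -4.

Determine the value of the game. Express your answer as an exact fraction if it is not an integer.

88/17

Row minima: Near → 4, Far → -4; maximin = 4.
Column maxima: Left → 9, Right → 8; minimax = 8.
4 ≠ 8, so there is no saddle point; optimal play is mixed.
Let the kicker play Near with probability p. Expected payoff against Left: 4p + 9(1−p) = −5p + 9; against Right: 8p + (-4)(1−p) = 12p − 4.
Setting these equal: −5p + 9 = 12p − 4 ⇒ −17p = -13 ⇒ p = 13/17, and the value is (-5)·(13/17) + 9 = 88/17.
For the keeper: with q = P(Left), equating Near's and Far's payoffs gives −4q + 8 = 13q − 4 ⇒ q = 12/17.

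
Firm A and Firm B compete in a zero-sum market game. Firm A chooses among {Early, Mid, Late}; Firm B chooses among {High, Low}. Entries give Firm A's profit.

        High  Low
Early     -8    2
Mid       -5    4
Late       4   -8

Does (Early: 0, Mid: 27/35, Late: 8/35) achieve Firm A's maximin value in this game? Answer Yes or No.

No

Against High this mix gives (27/35)·(-5) + (8/35)·4 = -103/35.
Against Low this mix gives (27/35)·4 + (8/35)·(-8) = 44/35.
Firm B will play High, holding Firm A to -103/35. Shifting weight toward the row that does better against High would raise this floor (the equalizing mix achieves -8/7 against both High and Low), so the proposed strategy is not optimal.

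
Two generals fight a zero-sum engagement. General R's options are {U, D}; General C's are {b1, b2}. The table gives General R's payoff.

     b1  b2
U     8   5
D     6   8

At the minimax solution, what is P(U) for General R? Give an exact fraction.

Row minima: U → 5, D → 6; maximin = 6.
Column maxima: b1 → 8, b2 → 8; minimax = 8.
6 ≠ 8, so there is no saddle point; optimal play is mixed.
Let General R play U with probability p. Expected payoff against b1: 8p + 6(1−p) = 2p + 6; against b2: 5p + 8(1−p) = −3p + 8.
Setting these equal: 2p + 6 = −3p + 8 ⇒ 5p = 2 ⇒ p = 2/5, and the value is (2)·(2/5) + 6 = 34/5.
For General C: with q = P(b1), equating U's and D's payoffs gives 3q + 5 = −2q + 8 ⇒ q = 3/5.

2/5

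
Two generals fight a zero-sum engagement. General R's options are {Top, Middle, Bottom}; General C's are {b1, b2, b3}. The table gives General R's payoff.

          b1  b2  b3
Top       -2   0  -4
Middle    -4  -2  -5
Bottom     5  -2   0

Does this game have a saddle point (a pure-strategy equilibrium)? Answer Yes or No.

No

Row minima: Top → -4, Middle → -5, Bottom → -2; maximin = -2.
Column maxima: b1 → 5, b2 → 0, b3 → 0; minimax = 0.
-2 ≠ 0, so no pure-strategy equilibrium exists.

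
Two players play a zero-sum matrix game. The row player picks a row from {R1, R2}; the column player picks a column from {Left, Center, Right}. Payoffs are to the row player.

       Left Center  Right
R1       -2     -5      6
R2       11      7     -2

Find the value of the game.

8/5

Row minima: R1 → -5, R2 → -2; maximin = -2.
Column maxima: Left → 11, Center → 7, Right → 6; minimax = 6.
-2 ≠ 6, so there is no saddle point; optimal play is mixed.
Left is strictly dominated by Center (it gives the row player strictly more in every row), so the column player never plays it.
On the remaining 2×2 (R1, R2 vs Center, Right):
Let the row player play R1 with probability p. Expected payoff against Center: (-5)p + 7(1−p) = −12p + 7; against Right: 6p + (-2)(1−p) = 8p − 2.
Setting these equal: −12p + 7 = 8p − 2 ⇒ −20p = -9 ⇒ p = 9/20, and the value is (-12)·(9/20) + 7 = 8/5.
For the column player: with q = P(Center), equating R1's and R2's payoffs gives −11q + 6 = 9q − 2 ⇒ q = 2/5.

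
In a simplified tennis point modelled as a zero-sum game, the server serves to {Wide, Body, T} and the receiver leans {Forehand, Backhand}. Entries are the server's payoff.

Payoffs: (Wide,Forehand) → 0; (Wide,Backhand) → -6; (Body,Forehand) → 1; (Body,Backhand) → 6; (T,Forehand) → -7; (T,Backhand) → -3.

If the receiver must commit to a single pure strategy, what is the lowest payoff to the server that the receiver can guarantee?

1

Column maxima: Forehand → 1, Backhand → 6.
The smallest of these is 1.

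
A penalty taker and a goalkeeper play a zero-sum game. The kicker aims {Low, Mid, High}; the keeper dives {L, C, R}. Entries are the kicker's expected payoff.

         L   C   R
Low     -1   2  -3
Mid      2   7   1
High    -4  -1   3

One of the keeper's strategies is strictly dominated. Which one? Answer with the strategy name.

L holds the kicker's payoff strictly below C in every row: -1 < 2, 2 < 7, -4 < -1.
So C is strictly dominated for the keeper.

C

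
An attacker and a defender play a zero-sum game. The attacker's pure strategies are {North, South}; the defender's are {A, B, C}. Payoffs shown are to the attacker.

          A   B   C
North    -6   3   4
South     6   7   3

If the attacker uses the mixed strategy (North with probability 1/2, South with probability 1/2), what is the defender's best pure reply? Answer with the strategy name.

A

If the defender plays A, the attacker's expected payoff is (1/2)·(-6) + (1/2)·6 = 0.
If the defender plays B, the attacker's expected payoff is (1/2)·3 + (1/2)·7 = 5.
If the defender plays C, the attacker's expected payoff is (1/2)·4 + (1/2)·3 = 7/2.
The defender minimizes the attacker's payoff; the smallest is 0, so the best response is A.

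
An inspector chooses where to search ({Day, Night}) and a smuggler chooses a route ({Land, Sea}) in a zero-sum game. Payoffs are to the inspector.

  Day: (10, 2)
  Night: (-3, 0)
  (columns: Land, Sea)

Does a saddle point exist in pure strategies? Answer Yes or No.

Row minima: Day → 2, Night → -3; maximin = 2.
Column maxima: Land → 10, Sea → 2; minimax = 2.
maximin = minimax = 2, so a saddle point exists.

Yes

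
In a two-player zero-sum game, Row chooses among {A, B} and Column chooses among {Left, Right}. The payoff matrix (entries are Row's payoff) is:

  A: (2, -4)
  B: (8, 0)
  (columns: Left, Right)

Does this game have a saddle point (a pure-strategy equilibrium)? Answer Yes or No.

Row minima: A → -4, B → 0; maximin = 0.
Column maxima: Left → 8, Right → 0; minimax = 0.
maximin = minimax = 0, so a saddle point exists.

Yes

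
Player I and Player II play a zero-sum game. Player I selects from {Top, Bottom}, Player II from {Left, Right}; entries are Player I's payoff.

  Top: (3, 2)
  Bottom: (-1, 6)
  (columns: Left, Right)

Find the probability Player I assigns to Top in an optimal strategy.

Row minima: Top → 2, Bottom → -1; maximin = 2.
Column maxima: Left → 3, Right → 6; minimax = 3.
2 ≠ 3, so there is no saddle point; optimal play is mixed.
Let Player I play Top with probability p. Expected payoff against Left: 3p + (-1)(1−p) = 4p − 1; against Right: 2p + 6(1−p) = −4p + 6.
Setting these equal: 4p − 1 = −4p + 6 ⇒ 8p = 7 ⇒ p = 7/8, and the value is (4)·(7/8) − 1 = 5/2.
For Player II: with q = P(Left), equating Top's and Bottom's payoffs gives q + 2 = −7q + 6 ⇒ q = 1/2.

7/8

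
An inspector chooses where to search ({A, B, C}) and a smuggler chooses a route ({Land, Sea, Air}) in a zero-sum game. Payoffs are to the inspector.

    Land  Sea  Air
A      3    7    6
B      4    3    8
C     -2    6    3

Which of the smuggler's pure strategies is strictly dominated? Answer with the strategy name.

Land holds the inspector's payoff strictly below Air in every row: 3 < 6, 4 < 8, -2 < 3.
So Air is strictly dominated for the smuggler.

Air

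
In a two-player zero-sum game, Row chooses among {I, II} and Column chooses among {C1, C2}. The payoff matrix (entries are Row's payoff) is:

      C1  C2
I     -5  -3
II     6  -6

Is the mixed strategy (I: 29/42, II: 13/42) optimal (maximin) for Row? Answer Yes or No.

Against C1 this mix gives (29/42)·(-5) + (13/42)·6 = -67/42.
Against C2 this mix gives (29/42)·(-3) + (13/42)·(-6) = -55/14.
Column will play C2, holding Row to -55/14. Shifting weight toward the row that does better against C2 would raise this floor (the equalizing mix achieves -24/7 against both C2 and C1), so the proposed strategy is not optimal.

No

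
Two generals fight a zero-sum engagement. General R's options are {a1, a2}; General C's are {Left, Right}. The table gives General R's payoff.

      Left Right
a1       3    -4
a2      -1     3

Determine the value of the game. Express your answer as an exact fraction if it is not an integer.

Row minima: a1 → -4, a2 → -1; maximin = -1.
Column maxima: Left → 3, Right → 3; minimax = 3.
-1 ≠ 3, so there is no saddle point; optimal play is mixed.
Let General R play a1 with probability p. Expected payoff against Left: 3p + (-1)(1−p) = 4p − 1; against Right: (-4)p + 3(1−p) = −7p + 3.
Setting these equal: 4p − 1 = −7p + 3 ⇒ 11p = 4 ⇒ p = 4/11, and the value is (4)·(4/11) − 1 = 5/11.
For General C: with q = P(Left), equating a1's and a2's payoffs gives 7q − 4 = −4q + 3 ⇒ q = 7/11.

5/11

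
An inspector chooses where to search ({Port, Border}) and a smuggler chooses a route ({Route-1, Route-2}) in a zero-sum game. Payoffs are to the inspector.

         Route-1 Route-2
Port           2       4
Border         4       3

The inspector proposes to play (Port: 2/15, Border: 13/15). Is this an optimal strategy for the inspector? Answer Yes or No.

Against Route-1 this mix gives (2/15)·2 + (13/15)·4 = 56/15.
Against Route-2 this mix gives (2/15)·4 + (13/15)·3 = 47/15.
The smuggler will play Route-2, holding the inspector to 47/15. Shifting weight toward the row that does better against Route-2 would raise this floor (the equalizing mix achieves 10/3 against both Route-2 and Route-1), so the proposed strategy is not optimal.

No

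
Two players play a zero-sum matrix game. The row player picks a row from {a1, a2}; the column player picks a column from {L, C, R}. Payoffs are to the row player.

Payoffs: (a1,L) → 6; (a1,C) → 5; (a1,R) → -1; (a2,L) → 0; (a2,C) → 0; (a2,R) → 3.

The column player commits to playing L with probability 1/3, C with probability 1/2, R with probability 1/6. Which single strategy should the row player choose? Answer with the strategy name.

Expected payoff of a1: (1/3)·6 + (1/2)·5 + (1/6)·(-1) = 13/3.
Expected payoff of a2: (1/3)·0 + (1/2)·0 + (1/6)·3 = 1/2.
The largest is 13/3, so the row player's best response is a1.

a1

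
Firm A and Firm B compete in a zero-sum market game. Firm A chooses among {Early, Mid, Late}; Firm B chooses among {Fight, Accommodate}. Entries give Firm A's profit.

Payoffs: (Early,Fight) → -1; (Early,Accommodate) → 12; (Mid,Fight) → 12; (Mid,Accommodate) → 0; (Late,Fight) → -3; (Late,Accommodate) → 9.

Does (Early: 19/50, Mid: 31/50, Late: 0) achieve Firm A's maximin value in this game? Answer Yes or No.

No

Against Fight this mix gives (19/50)·(-1) + (31/50)·12 = 353/50.
Against Accommodate this mix gives (19/50)·12 + (31/50)·0 = 114/25.
Firm B will play Accommodate, holding Firm A to 114/25. Shifting weight toward the row that does better against Accommodate would raise this floor (the equalizing mix achieves 144/25 against both Accommodate and Fight), so the proposed strategy is not optimal.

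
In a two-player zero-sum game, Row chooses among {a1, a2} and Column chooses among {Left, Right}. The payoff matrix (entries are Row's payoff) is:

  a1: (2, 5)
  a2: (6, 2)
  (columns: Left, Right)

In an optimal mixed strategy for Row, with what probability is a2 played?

Row minima: a1 → 2, a2 → 2; maximin = 2.
Column maxima: Left → 6, Right → 5; minimax = 5.
2 ≠ 5, so there is no saddle point; optimal play is mixed.
Let Row play a1 with probability p. Expected payoff against Left: 2p + 6(1−p) = −4p + 6; against Right: 5p + 2(1−p) = 3p + 2.
Setting these equal: −4p + 6 = 3p + 2 ⇒ −7p = -4 ⇒ p = 4/7, and the value is (-4)·(4/7) + 6 = 26/7.
For Column: with q = P(Left), equating a1's and a2's payoffs gives −3q + 5 = 4q + 2 ⇒ q = 3/7.

3/7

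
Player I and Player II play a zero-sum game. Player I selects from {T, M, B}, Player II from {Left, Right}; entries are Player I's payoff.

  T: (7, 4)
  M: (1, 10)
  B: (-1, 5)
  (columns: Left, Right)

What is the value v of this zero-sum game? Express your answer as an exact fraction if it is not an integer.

Row minima: T → 4, M → 1, B → -1; maximin = 4.
Column maxima: Left → 7, Right → 10; minimax = 7.
4 ≠ 7, so there is no saddle point; optimal play is mixed.
B is strictly dominated by M, so Player I never plays it.
On the remaining 2×2 (T, M vs Left, Right):
Let Player I play T with probability p. Expected payoff against Left: 7p + 1(1−p) = 6p + 1; against Right: 4p + 10(1−p) = −6p + 10.
Setting these equal: 6p + 1 = −6p + 10 ⇒ 12p = 9 ⇒ p = 3/4, and the value is (6)·(3/4) + 1 = 11/2.
For Player II: with q = P(Left), equating T's and M's payoffs gives 3q + 4 = −9q + 10 ⇒ q = 1/2.

11/2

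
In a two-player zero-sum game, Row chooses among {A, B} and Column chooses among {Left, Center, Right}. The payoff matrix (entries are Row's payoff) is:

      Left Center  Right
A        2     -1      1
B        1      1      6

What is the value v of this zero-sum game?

Row minima: A → -1, B → 1; maximin = 1.
Column maxima: Left → 2, Center → 1, Right → 6; minimax = 1.
Since maximin = minimax = 1, there is a saddle point and the value is 1.

1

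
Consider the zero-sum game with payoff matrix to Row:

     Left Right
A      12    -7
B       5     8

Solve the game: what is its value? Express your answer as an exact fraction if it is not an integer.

131/22

Row minima: A → -7, B → 5; maximin = 5.
Column maxima: Left → 12, Right → 8; minimax = 8.
5 ≠ 8, so there is no saddle point; optimal play is mixed.
Let Row play A with probability p. Expected payoff against Left: 12p + 5(1−p) = 7p + 5; against Right: (-7)p + 8(1−p) = −15p + 8.
Setting these equal: 7p + 5 = −15p + 8 ⇒ 22p = 3 ⇒ p = 3/22, and the value is (7)·(3/22) + 5 = 131/22.
For Column: with q = P(Left), equating A's and B's payoffs gives 19q − 7 = −3q + 8 ⇒ q = 15/22.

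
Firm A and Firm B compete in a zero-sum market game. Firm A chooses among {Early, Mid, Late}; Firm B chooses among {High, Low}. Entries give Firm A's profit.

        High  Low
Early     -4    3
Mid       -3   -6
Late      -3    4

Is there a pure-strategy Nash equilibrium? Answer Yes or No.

Yes

Row minima: Early → -4, Mid → -6, Late → -3; maximin = -3.
Column maxima: High → -3, Low → 4; minimax = -3.
maximin = minimax = -3, so a saddle point exists.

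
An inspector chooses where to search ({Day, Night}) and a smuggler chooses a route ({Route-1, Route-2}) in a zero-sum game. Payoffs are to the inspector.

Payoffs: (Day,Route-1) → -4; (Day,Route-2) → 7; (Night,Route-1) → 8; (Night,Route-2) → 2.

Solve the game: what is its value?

Row minima: Day → -4, Night → 2; maximin = 2.
Column maxima: Route-1 → 8, Route-2 → 7; minimax = 7.
2 ≠ 7, so there is no saddle point; optimal play is mixed.
Let the inspector play Day with probability p. Expected payoff against Route-1: (-4)p + 8(1−p) = −12p + 8; against Route-2: 7p + 2(1−p) = 5p + 2.
Setting these equal: −12p + 8 = 5p + 2 ⇒ −17p = -6 ⇒ p = 6/17, and the value is (-12)·(6/17) + 8 = 64/17.
For the smuggler: with q = P(Route-1), equating Day's and Night's payoffs gives −11q + 7 = 6q + 2 ⇒ q = 5/17.

64/17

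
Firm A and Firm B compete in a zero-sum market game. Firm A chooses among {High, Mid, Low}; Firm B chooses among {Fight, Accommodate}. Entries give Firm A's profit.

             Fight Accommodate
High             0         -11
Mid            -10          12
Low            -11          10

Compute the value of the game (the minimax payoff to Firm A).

-10/3

Row minima: High → -11, Mid → -10, Low → -11; maximin = -10.
Column maxima: Fight → 0, Accommodate → 12; minimax = 0.
-10 ≠ 0, so there is no saddle point; optimal play is mixed.
Low is strictly dominated by Mid, so Firm A never plays it.
On the remaining 2×2 (High, Mid vs Fight, Accommodate):
Let Firm A play High with probability p. Expected payoff against Fight: 0p + (-10)(1−p) = 10p − 10; against Accommodate: (-11)p + 12(1−p) = −23p + 12.
Setting these equal: 10p − 10 = −23p + 12 ⇒ 33p = 22 ⇒ p = 2/3, and the value is (10)·(2/3) − 10 = -10/3.
For Firm B: with q = P(Fight), equating High's and Mid's payoffs gives 11q − 11 = −22q + 12 ⇒ q = 23/33.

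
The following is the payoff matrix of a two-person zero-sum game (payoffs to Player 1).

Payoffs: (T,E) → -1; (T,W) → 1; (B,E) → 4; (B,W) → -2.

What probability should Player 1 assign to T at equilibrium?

Row minima: T → -1, B → -2; maximin = -1.
Column maxima: E → 4, W → 1; minimax = 1.
-1 ≠ 1, so there is no saddle point; optimal play is mixed.
Let Player 1 play T with probability p. Expected payoff against E: (-1)p + 4(1−p) = −5p + 4; against W: 1p + (-2)(1−p) = 3p − 2.
Setting these equal: −5p + 4 = 3p − 2 ⇒ −8p = -6 ⇒ p = 3/4, and the value is (-5)·(3/4) + 4 = 1/4.
For Player 2: with q = P(E), equating T's and B's payoffs gives −2q + 1 = 6q − 2 ⇒ q = 3/8.

3/4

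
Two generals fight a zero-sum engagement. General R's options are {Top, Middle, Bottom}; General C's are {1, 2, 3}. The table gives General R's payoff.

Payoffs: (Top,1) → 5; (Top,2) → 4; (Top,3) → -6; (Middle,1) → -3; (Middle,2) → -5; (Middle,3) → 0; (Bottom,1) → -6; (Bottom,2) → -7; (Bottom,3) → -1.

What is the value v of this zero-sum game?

Row minima: Top → -6, Middle → -5, Bottom → -7; maximin = -5.
Column maxima: 1 → 5, 2 → 4, 3 → 0; minimax = 0.
-5 ≠ 0, so there is no saddle point; optimal play is mixed.
Bottom is strictly dominated by Middle, so General R never plays it.
1 is strictly dominated by 2 (it gives General R strictly more in every row), so General C never plays it.
On the remaining 2×2 (Top, Middle vs 2, 3):
Let General R play Top with probability p. Expected payoff against 2: 4p + (-5)(1−p) = 9p − 5; against 3: (-6)p + 0(1−p) = −6p.
Setting these equal: 9p − 5 = −6p ⇒ 15p = 5 ⇒ p = 1/3, and the value is (9)·(1/3) − 5 = -2.
For General C: with q = P(2), equating Top's and Middle's payoffs gives 10q − 6 = −5q ⇒ q = 2/5.

-2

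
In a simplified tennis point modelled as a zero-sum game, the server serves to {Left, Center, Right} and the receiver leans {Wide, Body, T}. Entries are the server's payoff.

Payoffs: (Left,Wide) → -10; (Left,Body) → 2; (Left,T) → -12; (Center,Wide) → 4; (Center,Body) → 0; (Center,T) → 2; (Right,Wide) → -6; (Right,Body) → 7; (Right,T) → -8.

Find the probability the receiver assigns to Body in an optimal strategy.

Row minima: Left → -12, Center → 0, Right → -8; maximin = 0.
Column maxima: Wide → 4, Body → 7, T → 2; minimax = 2.
0 ≠ 2, so there is no saddle point; optimal play is mixed.
Left is strictly dominated by Right, so the server never plays it.
Wide is strictly dominated by T (it gives the server strictly more in every row), so the receiver never plays it.
On the remaining 2×2 (Center, Right vs Body, T):
Let the server play Center with probability p. Expected payoff against Body: 0p + 7(1−p) = −7p + 7; against T: 2p + (-8)(1−p) = 10p − 8.
Setting these equal: −7p + 7 = 10p − 8 ⇒ −17p = -15 ⇒ p = 15/17, and the value is (-7)·(15/17) + 7 = 14/17.
For the receiver: with q = P(Body), equating Center's and Right's payoffs gives −2q + 2 = 15q − 8 ⇒ q = 10/17.

10/17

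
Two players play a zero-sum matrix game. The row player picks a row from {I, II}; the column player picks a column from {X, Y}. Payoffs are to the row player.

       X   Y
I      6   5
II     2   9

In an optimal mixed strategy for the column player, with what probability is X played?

Row minima: I → 5, II → 2; maximin = 5.
Column maxima: X → 6, Y → 9; minimax = 6.
5 ≠ 6, so there is no saddle point; optimal play is mixed.
Let the row player play I with probability p. Expected payoff against X: 6p + 2(1−p) = 4p + 2; against Y: 5p + 9(1−p) = −4p + 9.
Setting these equal: 4p + 2 = −4p + 9 ⇒ 8p = 7 ⇒ p = 7/8, and the value is (4)·(7/8) + 2 = 11/2.
For the column player: with q = P(X), equating I's and II's payoffs gives q + 5 = −7q + 9 ⇒ q = 1/2.

1/2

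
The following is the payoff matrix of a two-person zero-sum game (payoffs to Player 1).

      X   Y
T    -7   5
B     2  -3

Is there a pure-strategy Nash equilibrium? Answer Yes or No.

No

Row minima: T → -7, B → -3; maximin = -3.
Column maxima: X → 2, Y → 5; minimax = 2.
-3 ≠ 2, so no pure-strategy equilibrium exists.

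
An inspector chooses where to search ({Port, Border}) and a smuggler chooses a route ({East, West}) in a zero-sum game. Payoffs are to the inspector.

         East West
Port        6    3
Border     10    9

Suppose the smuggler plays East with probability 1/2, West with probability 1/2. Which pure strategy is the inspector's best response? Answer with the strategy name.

Border

Expected payoff of Port: (1/2)·6 + (1/2)·3 = 9/2.
Expected payoff of Border: (1/2)·10 + (1/2)·9 = 19/2.
The largest is 19/2, so the inspector's best response is Border.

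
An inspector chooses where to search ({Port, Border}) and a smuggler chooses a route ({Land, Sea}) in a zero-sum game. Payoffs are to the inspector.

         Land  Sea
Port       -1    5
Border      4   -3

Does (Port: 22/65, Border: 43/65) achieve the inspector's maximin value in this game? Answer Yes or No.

No

Against Land this mix gives (22/65)·(-1) + (43/65)·4 = 30/13.
Against Sea this mix gives (22/65)·5 + (43/65)·(-3) = -19/65.
The smuggler will play Sea, holding the inspector to -19/65. Shifting weight toward the row that does better against Sea would raise this floor (the equalizing mix achieves 17/13 against both Sea and Land), so the proposed strategy is not optimal.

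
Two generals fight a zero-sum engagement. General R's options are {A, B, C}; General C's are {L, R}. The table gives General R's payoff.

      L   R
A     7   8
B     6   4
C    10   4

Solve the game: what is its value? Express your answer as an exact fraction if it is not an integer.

52/7

Row minima: A → 7, B → 4, C → 4; maximin = 7.
Column maxima: L → 10, R → 8; minimax = 8.
7 ≠ 8, so there is no saddle point; optimal play is mixed.
B is strictly dominated by A, so General R never plays it.
On the remaining 2×2 (A, C vs L, R):
Let General R play A with probability p. Expected payoff against L: 7p + 10(1−p) = −3p + 10; against R: 8p + 4(1−p) = 4p + 4.
Setting these equal: −3p + 10 = 4p + 4 ⇒ −7p = -6 ⇒ p = 6/7, and the value is (-3)·(6/7) + 10 = 52/7.
For General C: with q = P(L), equating A's and C's payoffs gives −q + 8 = 6q + 4 ⇒ q = 4/7.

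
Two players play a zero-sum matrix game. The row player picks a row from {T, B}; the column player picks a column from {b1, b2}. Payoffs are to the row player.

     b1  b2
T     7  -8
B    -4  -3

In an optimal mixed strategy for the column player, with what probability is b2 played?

11/16

Row minima: T → -8, B → -4; maximin = -4.
Column maxima: b1 → 7, b2 → -3; minimax = -3.
-4 ≠ -3, so there is no saddle point; optimal play is mixed.
Let the row player play T with probability p. Expected payoff against b1: 7p + (-4)(1−p) = 11p − 4; against b2: (-8)p + (-3)(1−p) = −5p − 3.
Setting these equal: 11p − 4 = −5p − 3 ⇒ 16p = 1 ⇒ p = 1/16, and the value is (11)·(1/16) − 4 = -53/16.
For the column player: with q = P(b1), equating T's and B's payoffs gives 15q − 8 = −q − 3 ⇒ q = 5/16.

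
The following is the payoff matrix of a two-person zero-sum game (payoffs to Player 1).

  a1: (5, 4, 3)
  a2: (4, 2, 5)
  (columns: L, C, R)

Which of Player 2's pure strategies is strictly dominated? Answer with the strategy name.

L

C holds Player 1's payoff strictly below L in every row: 4 < 5, 2 < 4.
So L is strictly dominated for Player 2.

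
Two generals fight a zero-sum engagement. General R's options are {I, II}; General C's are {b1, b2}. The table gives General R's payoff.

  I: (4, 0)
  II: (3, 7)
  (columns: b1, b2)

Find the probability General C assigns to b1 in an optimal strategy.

7/8

Row minima: I → 0, II → 3; maximin = 3.
Column maxima: b1 → 4, b2 → 7; minimax = 4.
3 ≠ 4, so there is no saddle point; optimal play is mixed.
Let General R play I with probability p. Expected payoff against b1: 4p + 3(1−p) = p + 3; against b2: 0p + 7(1−p) = −7p + 7.
Setting these equal: p + 3 = −7p + 7 ⇒ 8p = 4 ⇒ p = 1/2, and the value is (1)·(1/2) + 3 = 7/2.
For General C: with q = P(b1), equating I's and II's payoffs gives 4q = −4q + 7 ⇒ q = 7/8.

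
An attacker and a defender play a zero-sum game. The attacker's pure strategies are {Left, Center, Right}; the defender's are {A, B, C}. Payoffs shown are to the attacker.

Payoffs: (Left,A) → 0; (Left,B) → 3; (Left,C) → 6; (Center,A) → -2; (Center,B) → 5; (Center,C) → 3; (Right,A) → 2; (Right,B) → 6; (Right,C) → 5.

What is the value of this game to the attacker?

2

Row minima: Left → 0, Center → -2, Right → 2; maximin = 2.
Column maxima: A → 2, B → 6, C → 6; minimax = 2.
Since maximin = minimax = 2, there is a saddle point and the value is 2.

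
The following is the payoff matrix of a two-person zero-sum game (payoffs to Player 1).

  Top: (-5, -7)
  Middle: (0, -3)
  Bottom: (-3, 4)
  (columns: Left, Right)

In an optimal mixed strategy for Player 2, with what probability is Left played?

7/10

Row minima: Top → -7, Middle → -3, Bottom → -3; maximin = -3.
Column maxima: Left → 0, Right → 4; minimax = 0.
-3 ≠ 0, so there is no saddle point; optimal play is mixed.
Top is strictly dominated by Middle, so Player 1 never plays it.
On the remaining 2×2 (Middle, Bottom vs Left, Right):
Let Player 1 play Middle with probability p. Expected payoff against Left: 0p + (-3)(1−p) = 3p − 3; against Right: (-3)p + 4(1−p) = −7p + 4.
Setting these equal: 3p − 3 = −7p + 4 ⇒ 10p = 7 ⇒ p = 7/10, and the value is (3)·(7/10) − 3 = -9/10.
For Player 2: with q = P(Left), equating Middle's and Bottom's payoffs gives 3q − 3 = −7q + 4 ⇒ q = 7/10.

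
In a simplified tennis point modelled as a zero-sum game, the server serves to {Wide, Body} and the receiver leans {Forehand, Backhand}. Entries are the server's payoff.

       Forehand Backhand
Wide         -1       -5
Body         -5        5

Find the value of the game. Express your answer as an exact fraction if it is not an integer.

-15/7

Row minima: Wide → -5, Body → -5; maximin = -5.
Column maxima: Forehand → -1, Backhand → 5; minimax = -1.
-5 ≠ -1, so there is no saddle point; optimal play is mixed.
Let the server play Wide with probability p. Expected payoff against Forehand: (-1)p + (-5)(1−p) = 4p − 5; against Backhand: (-5)p + 5(1−p) = −10p + 5.
Setting these equal: 4p − 5 = −10p + 5 ⇒ 14p = 10 ⇒ p = 5/7, and the value is (4)·(5/7) − 5 = -15/7.
For the receiver: with q = P(Forehand), equating Wide's and Body's payoffs gives 4q − 5 = −10q + 5 ⇒ q = 5/7.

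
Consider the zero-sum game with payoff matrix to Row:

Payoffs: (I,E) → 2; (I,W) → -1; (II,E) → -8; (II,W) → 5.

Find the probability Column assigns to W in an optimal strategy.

Row minima: I → -1, II → -8; maximin = -1.
Column maxima: E → 2, W → 5; minimax = 2.
-1 ≠ 2, so there is no saddle point; optimal play is mixed.
Let Row play I with probability p. Expected payoff against E: 2p + (-8)(1−p) = 10p − 8; against W: (-1)p + 5(1−p) = −6p + 5.
Setting these equal: 10p − 8 = −6p + 5 ⇒ 16p = 13 ⇒ p = 13/16, and the value is (10)·(13/16) − 8 = 1/8.
For Column: with q = P(E), equating I's and II's payoffs gives 3q − 1 = −13q + 5 ⇒ q = 3/8.

5/8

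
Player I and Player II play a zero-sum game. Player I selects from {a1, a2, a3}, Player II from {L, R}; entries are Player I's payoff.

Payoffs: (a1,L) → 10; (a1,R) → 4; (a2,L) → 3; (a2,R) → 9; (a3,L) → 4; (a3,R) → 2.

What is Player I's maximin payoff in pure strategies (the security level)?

Row minima: a1 → 4, a2 → 3, a3 → 2.
The best of these is 4.

4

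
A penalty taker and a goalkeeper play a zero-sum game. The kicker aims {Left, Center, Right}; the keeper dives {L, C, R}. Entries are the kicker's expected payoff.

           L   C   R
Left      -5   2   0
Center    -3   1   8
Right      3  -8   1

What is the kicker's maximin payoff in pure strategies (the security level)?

-3

Row minima: Left → -5, Center → -3, Right → -8.
The best of these is -3.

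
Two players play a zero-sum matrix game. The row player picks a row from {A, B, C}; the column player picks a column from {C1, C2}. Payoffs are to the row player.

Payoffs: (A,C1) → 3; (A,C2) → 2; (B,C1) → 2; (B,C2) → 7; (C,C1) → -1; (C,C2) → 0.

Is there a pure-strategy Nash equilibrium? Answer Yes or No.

Row minima: A → 2, B → 2, C → -1; maximin = 2.
Column maxima: C1 → 3, C2 → 7; minimax = 3.
2 ≠ 3, so no pure-strategy equilibrium exists.

No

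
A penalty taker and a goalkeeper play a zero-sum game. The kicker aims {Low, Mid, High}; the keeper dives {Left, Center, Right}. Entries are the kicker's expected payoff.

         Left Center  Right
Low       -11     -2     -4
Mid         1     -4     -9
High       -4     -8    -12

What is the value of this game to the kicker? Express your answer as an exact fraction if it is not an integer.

Row minima: Low → -11, Mid → -9, High → -12; maximin = -9.
Column maxima: Left → 1, Center → -2, Right → -4; minimax = -4.
-9 ≠ -4, so there is no saddle point; optimal play is mixed.
High is strictly dominated by Mid, so the kicker never plays it.
Center is strictly dominated by Right (it gives the kicker strictly more in every row), so the keeper never plays it.
On the remaining 2×2 (Low, Mid vs Left, Right):
Let the kicker play Low with probability p. Expected payoff against Left: (-11)p + 1(1−p) = −12p + 1; against Right: (-4)p + (-9)(1−p) = 5p − 9.
Setting these equal: −12p + 1 = 5p − 9 ⇒ −17p = -10 ⇒ p = 10/17, and the value is (-12)·(10/17) + 1 = -103/17.
For the keeper: with q = P(Left), equating Low's and Mid's payoffs gives −7q − 4 = 10q − 9 ⇒ q = 5/17.

-103/17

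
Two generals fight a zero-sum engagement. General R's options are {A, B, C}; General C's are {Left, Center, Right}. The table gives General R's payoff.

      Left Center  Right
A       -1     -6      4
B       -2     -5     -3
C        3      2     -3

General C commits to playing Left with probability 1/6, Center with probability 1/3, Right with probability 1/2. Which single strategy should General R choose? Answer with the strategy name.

Expected payoff of A: (1/6)·(-1) + (1/3)·(-6) + (1/2)·4 = -1/6.
Expected payoff of B: (1/6)·(-2) + (1/3)·(-5) + (1/2)·(-3) = -7/2.
Expected payoff of C: (1/6)·3 + (1/3)·2 + (1/2)·(-3) = -1/3.
The largest is -1/6, so General R's best response is A.

A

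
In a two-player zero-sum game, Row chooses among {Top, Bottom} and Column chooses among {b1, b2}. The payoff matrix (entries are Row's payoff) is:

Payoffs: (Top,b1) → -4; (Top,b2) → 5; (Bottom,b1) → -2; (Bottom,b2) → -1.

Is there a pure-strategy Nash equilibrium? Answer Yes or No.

Row minima: Top → -4, Bottom → -2; maximin = -2.
Column maxima: b1 → -2, b2 → 5; minimax = -2.
maximin = minimax = -2, so a saddle point exists.

Yes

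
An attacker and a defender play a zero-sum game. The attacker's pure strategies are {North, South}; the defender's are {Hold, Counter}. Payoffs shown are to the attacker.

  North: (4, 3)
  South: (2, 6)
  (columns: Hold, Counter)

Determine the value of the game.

Row minima: North → 3, South → 2; maximin = 3.
Column maxima: Hold → 4, Counter → 6; minimax = 4.
3 ≠ 4, so there is no saddle point; optimal play is mixed.
Let the attacker play North with probability p. Expected payoff against Hold: 4p + 2(1−p) = 2p + 2; against Counter: 3p + 6(1−p) = −3p + 6.
Setting these equal: 2p + 2 = −3p + 6 ⇒ 5p = 4 ⇒ p = 4/5, and the value is (2)·(4/5) + 2 = 18/5.
For the defender: with q = P(Hold), equating North's and South's payoffs gives q + 3 = −4q + 6 ⇒ q = 3/5.

18/5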